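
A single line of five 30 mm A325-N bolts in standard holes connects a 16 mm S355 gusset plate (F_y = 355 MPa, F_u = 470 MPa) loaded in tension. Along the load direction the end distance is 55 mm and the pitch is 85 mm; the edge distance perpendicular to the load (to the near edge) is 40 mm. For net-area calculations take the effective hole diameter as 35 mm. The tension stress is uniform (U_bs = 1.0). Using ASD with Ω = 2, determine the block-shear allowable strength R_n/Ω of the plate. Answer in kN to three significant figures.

620 kN

Shear plane L_v = 55 + 4·85 = 395 mm; A_gv = 395 × 16 = 6320 mm².
A_nv = (395 − 4.5·35) × 16 = 3800 mm².
A_nt = (40 − 0.5·35) × 16 = 360 mm².
0.6 F_u A_nv = 1072 kN; 0.6 F_y A_gv = 1346 kN → shear rupture governs the shear term.
R_n = 1072 + 1.0 × 470 × 360 / 1000 = 1241 kN.
Allowable strength R_n/Ω = 1241 / 2 = 620 kN.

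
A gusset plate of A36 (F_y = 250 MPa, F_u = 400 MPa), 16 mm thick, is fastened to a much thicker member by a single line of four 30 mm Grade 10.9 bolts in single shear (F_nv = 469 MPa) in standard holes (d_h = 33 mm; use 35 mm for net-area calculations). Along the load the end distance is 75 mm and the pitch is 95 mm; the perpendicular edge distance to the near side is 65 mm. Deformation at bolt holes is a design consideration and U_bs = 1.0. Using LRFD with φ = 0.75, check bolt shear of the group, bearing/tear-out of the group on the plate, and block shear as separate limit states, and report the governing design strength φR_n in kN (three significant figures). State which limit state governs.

Bolt shear: A_b = π·30²/4 = 706.9 mm²; R_n = 469 × 706.9 × 4 × 1 / 1000 = 1326 kN → 0.75 × 1326 = 995 kN.
Bearing: edge l_c = 58.5, r_n = 449.3 kN; interior l_c = 62, r_n = 460.8 kN; R_n = 449.3 + 3·460.8 = 1832 kN → 1370 kN.
Block shear: A_gv = 5760, A_nv = 3800, A_nt = 760 mm²; R_n = min(0.6F_uA_nv, 0.6F_yA_gv) + U_bs·F_u·A_nt = 1168 kN → 876 kN.
Block shear governs: 876 kN.

876 kN (block shear governs)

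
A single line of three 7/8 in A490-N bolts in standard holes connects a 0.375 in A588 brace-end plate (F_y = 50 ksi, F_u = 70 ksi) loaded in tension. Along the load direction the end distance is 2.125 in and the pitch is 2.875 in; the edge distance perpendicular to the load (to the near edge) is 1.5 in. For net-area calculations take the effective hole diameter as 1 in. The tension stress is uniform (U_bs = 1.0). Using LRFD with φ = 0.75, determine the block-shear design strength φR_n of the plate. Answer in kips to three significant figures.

Shear plane L_v = 2.125 + 2·2.875 = 7.875 in; A_gv = 7.875 × 0.375 = 2.953 in².
A_nv = (7.875 − 2.5·1) × 0.375 = 2.016 in².
A_nt = (1.5 − 0.5·1) × 0.375 = 0.375 in².
0.6 F_u A_nv = 84.66 kips; 0.6 F_y A_gv = 88.59 kips → shear rupture governs the shear term.
R_n = 84.66 + 1.0 × 70 × 0.375 = 110.9 kips.
Design strength φR_n = 0.75 × 110.9 = 83.2 kips.

83.2 kips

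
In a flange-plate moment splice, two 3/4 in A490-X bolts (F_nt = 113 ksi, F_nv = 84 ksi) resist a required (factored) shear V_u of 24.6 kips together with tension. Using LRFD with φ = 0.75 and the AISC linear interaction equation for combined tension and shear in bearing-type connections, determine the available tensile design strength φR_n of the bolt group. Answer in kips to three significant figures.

A_b = π·0.75²/4 = 0.4418 in²; f_rv = 24.6 / (2 × 0.4418) = 27.84 ksi.
F'_nt = 1.3 F_nt − (F_nt / φF_nv) f_rv = 1.3·113 − (113/(0.75·84))·27.84 = 96.96 ksi, capped at F_nt → F'_nt = 96.96 ksi.
R_n = F'_nt · A_b · n = 96.96 × 0.4418 × 2 = 85.67 kips.
Design strength φR_n = 0.75 × 85.67 = 64.3 kips.

64.3 kips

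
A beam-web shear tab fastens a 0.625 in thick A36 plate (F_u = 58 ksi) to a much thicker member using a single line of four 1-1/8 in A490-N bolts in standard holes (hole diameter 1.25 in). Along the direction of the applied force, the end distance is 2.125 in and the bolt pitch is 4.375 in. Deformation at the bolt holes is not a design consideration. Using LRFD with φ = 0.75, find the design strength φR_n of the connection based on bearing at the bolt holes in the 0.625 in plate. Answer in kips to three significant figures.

Per bolt r_n = 1.5 l_c t F_u ≤ 3.0 d t F_u; upper limit = 3.0 × 1.125 × 0.625 × 58 = 122.3 kips.
Edge bolt: l_c = 2.125 − 1.25/2 = 1.5 in → 1.5 × 1.5 × 0.625 × 58 = 81.56 → r_n = 81.56 kips.
Interior bolts: l_c = 4.375 − 1.25 = 3.125 in → 1.5 × 3.125 × 0.625 × 58 = 169.9 → r_n = 122.3 kips.
R_n = 1 × 81.56 + 3 × 122.3 = 448.6 kips.
Design strength φR_n = 0.75 × 448.6 = 336 kips.

336 kips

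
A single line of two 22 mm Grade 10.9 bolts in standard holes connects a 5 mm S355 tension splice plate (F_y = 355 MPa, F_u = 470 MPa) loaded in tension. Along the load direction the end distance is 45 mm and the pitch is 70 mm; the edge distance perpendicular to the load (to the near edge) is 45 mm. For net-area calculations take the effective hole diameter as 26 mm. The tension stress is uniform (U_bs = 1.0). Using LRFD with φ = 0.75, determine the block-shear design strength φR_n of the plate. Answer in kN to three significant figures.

137 kN

Shear plane L_v = 45 + 1·70 = 115 mm; A_gv = 115 × 5 = 575 mm².
A_nv = (115 − 1.5·26) × 5 = 380 mm².
A_nt = (45 − 0.5·26) × 5 = 160 mm².
0.6 F_u A_nv = 107.2 kN; 0.6 F_y A_gv = 122.5 kN → shear rupture governs the shear term.
R_n = 107.2 + 1.0 × 470 × 160 / 1000 = 182.4 kN.
Design strength φR_n = 0.75 × 182.4 = 137 kN.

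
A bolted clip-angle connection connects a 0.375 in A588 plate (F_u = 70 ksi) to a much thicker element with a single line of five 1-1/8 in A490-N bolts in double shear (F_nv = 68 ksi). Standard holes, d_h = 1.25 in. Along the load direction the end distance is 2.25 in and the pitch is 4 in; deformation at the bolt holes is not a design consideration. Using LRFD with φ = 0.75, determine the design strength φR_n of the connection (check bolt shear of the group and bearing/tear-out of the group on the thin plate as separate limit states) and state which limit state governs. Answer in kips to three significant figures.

Bolt shear: A_b = π·1.125²/4 = 0.994 in²; R_n = 68 × 0.994 × 5 × 2 = 675.9 kips → 0.75 × 675.9 = 507 kips.
Bearing (1.5 l_c t F_u ≤ 3.0 d t F_u): upper limit = 3.0·1.125·0.375·70 = 88.59 kips.
  Edge l_c = 2.25 − 1.25/2 = 1.625 → r_n = 63.98 kips; interior l_c = 4 − 1.25 = 2.75 → r_n = 88.59 kips.
  R_n,bearing = 1·63.98 + 4·88.59 = 418.4 kips → 0.75 × 418.4 = 314 kips.
Bearing governs: 314 kips.

314 kips (bearing governs)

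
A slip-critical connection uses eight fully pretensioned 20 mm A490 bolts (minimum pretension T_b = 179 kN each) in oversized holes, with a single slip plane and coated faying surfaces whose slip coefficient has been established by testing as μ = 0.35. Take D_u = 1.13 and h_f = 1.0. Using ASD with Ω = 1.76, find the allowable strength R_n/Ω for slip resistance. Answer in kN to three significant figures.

322 kN

R_n = μ · D_u · h_f · T_b · n_s · n_b = 0.35 × 1.13 × 1.0 × 179 × 1 × 8 = 566.4 kN.
Allowable strength R_n/Ω = 566.4 / 1.76 = 322 kN.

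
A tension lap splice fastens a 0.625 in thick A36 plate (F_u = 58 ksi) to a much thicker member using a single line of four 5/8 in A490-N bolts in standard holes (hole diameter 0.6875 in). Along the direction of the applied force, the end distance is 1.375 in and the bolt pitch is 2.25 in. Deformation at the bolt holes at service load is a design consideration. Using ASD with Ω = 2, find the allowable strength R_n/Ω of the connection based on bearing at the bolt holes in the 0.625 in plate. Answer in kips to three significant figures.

Per bolt r_n = 1.2 l_c t F_u ≤ 2.4 d t F_u; upper limit = 2.4 × 0.625 × 0.625 × 58 = 54.38 kips.
Edge bolt: l_c = 1.375 − 0.6875/2 = 1.031 in → 1.2 × 1.031 × 0.625 × 58 = 44.86 → r_n = 44.86 kips.
Interior bolts: l_c = 2.25 − 0.6875 = 1.562 in → 1.2 × 1.562 × 0.625 × 58 = 67.97 → r_n = 54.38 kips.
R_n = 1 × 44.86 + 3 × 54.38 = 208 kips.
Allowable strength R_n/Ω = 208 / 2 = 104 kips.

104 kips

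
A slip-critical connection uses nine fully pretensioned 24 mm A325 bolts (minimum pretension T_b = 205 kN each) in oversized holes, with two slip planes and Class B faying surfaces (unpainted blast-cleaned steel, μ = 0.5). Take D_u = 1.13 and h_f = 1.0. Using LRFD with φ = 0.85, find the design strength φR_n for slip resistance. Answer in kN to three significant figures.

R_n = μ · D_u · h_f · T_b · n_s · n_b = 0.5 × 1.13 × 1.0 × 205 × 2 × 9 = 2085 kN.
Design strength φR_n = 0.85 × 2085 = 1770 kN.

1770 kN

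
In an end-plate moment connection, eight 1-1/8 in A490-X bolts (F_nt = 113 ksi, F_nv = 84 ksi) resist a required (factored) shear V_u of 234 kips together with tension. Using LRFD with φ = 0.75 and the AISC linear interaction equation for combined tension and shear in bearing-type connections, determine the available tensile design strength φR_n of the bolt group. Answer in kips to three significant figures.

561 kips

A_b = π·1.125²/4 = 0.994 in²; f_rv = 234 / (8 × 0.994) = 29.43 ksi.
F'_nt = 1.3 F_nt − (F_nt / φF_nv) f_rv = 1.3·113 − (113/(0.75·84))·29.43 = 94.12 ksi, capped at F_nt → F'_nt = 94.12 ksi.
R_n = F'_nt · A_b · n = 94.12 × 0.994 × 8 = 748.5 kips.
Design strength φR_n = 0.75 × 748.5 = 561 kips.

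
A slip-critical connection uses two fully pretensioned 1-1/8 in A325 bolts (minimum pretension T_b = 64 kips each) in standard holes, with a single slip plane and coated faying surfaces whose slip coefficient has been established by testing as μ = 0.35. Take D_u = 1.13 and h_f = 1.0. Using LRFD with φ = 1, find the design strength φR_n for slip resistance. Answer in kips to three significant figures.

50.6 kips

R_n = μ · D_u · h_f · T_b · n_s · n_b = 0.35 × 1.13 × 1.0 × 64 × 1 × 2 = 50.62 kips.
Design strength φR_n = 1 × 50.62 = 50.6 kips.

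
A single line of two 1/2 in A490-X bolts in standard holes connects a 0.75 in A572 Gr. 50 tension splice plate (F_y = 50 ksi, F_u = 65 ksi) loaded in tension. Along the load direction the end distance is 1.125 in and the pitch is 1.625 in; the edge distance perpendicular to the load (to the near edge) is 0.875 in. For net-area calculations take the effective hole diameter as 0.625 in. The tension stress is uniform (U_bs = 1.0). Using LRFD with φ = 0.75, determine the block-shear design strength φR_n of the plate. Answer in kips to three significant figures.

60.3 kips

Shear plane L_v = 1.125 + 1·1.625 = 2.75 in; A_gv = 2.75 × 0.75 = 2.062 in².
A_nv = (2.75 − 1.5·0.625) × 0.75 = 1.359 in².
A_nt = (0.875 − 0.5·0.625) × 0.75 = 0.4219 in².
0.6 F_u A_nv = 53.02 kips; 0.6 F_y A_gv = 61.88 kips → shear rupture governs the shear term.
R_n = 53.02 + 1.0 × 65 × 0.4219 = 80.44 kips.
Design strength φR_n = 0.75 × 80.44 = 60.3 kips.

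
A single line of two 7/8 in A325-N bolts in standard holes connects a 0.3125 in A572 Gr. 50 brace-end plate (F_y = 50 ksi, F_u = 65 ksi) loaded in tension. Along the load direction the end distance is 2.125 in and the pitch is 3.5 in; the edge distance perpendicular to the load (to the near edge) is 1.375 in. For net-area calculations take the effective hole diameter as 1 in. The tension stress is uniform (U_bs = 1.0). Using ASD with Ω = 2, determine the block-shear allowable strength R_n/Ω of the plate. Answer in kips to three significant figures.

34 kips

Shear plane L_v = 2.125 + 1·3.5 = 5.625 in; A_gv = 5.625 × 0.3125 = 1.758 in².
A_nv = (5.625 − 1.5·1) × 0.3125 = 1.289 in².
A_nt = (1.375 − 0.5·1) × 0.3125 = 0.2734 in².
0.6 F_u A_nv = 50.27 kips; 0.6 F_y A_gv = 52.73 kips → shear rupture governs the shear term.
R_n = 50.27 + 1.0 × 65 × 0.2734 = 68.05 kips.
Allowable strength R_n/Ω = 68.05 / 2 = 34 kips.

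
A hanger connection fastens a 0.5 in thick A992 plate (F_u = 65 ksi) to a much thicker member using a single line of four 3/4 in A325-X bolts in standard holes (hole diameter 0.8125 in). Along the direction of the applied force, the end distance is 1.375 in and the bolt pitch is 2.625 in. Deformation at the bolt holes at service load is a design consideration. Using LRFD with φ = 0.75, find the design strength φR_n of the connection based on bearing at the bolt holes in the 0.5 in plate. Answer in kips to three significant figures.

160 kips

Per bolt r_n = 1.2 l_c t F_u ≤ 2.4 d t F_u; upper limit = 2.4 × 0.75 × 0.5 × 65 = 58.5 kips.
Edge bolt: l_c = 1.375 − 0.8125/2 = 0.9688 in → 1.2 × 0.9688 × 0.5 × 65 = 37.78 → r_n = 37.78 kips.
Interior bolts: l_c = 2.625 − 0.8125 = 1.812 in → 1.2 × 1.812 × 0.5 × 65 = 70.69 → r_n = 58.5 kips.
R_n = 1 × 37.78 + 3 × 58.5 = 213.3 kips.
Design strength φR_n = 0.75 × 213.3 = 160 kips.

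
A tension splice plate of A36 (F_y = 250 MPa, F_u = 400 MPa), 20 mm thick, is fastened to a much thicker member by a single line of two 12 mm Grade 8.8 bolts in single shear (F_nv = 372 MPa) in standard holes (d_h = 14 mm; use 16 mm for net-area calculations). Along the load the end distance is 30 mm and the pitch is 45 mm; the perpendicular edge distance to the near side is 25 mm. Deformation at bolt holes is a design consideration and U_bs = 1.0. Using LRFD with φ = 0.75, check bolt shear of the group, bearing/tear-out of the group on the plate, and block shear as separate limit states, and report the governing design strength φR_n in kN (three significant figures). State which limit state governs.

63.1 kN (bolt shear governs)

Bolt shear: A_b = π·12²/4 = 113.1 mm²; R_n = 372 × 113.1 × 2 × 1 / 1000 = 84.14 kN → 0.75 × 84.14 = 63.1 kN.
Bearing: edge l_c = 23, r_n = 220.8 kN; interior l_c = 31, r_n = 230.4 kN; R_n = 220.8 + 1·230.4 = 451.2 kN → 338 kN.
Block shear: A_gv = 1500, A_nv = 1020, A_nt = 340 mm²; R_n = min(0.6F_uA_nv, 0.6F_yA_gv) + U_bs·F_u·A_nt = 361 kN → 271 kN.
Bolt shear governs: 63.1 kN.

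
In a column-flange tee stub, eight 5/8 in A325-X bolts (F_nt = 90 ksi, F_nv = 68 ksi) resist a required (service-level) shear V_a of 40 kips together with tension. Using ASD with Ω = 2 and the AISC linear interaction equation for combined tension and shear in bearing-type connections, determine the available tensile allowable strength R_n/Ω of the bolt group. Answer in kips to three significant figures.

90.6 kips

A_b = π·0.625²/4 = 0.3068 in²; f_rv = 40 / (8 × 0.3068) = 16.3 ksi.
F'_nt = 1.3 F_nt − (Ω F_nt / F_nv) f_rv = 1.3·90 − (2·90/68)·16.3 = 73.86 ksi, capped at F_nt → F'_nt = 73.86 ksi.
R_n = F'_nt · A_b · n = 73.86 × 0.3068 × 8 = 181.3 kips.
Allowable strength R_n/Ω = 181.3 / 2 = 90.6 kips.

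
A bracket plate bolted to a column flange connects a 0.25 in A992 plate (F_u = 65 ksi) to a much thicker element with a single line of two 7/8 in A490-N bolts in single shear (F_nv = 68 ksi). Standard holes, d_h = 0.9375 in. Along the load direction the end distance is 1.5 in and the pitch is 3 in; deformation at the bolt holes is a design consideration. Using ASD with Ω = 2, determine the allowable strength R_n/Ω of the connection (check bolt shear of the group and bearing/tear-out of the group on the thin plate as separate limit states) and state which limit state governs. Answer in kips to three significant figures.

Bolt shear: A_b = π·0.875²/4 = 0.6013 in²; R_n = 68 × 0.6013 × 2 × 1 = 81.78 kips → 81.78 / 2 = 40.9 kips.
Bearing (1.2 l_c t F_u ≤ 2.4 d t F_u): upper limit = 2.4·0.875·0.25·65 = 34.12 kips.
  Edge l_c = 1.5 − 0.9375/2 = 1.031 → r_n = 20.11 kips; interior l_c = 3 − 0.9375 = 2.062 → r_n = 34.12 kips.
  R_n,bearing = 1·20.11 + 1·34.12 = 54.23 kips → 54.23 / 2 = 27.1 kips.
Bearing governs: 27.1 kips.

27.1 kips (bearing governs)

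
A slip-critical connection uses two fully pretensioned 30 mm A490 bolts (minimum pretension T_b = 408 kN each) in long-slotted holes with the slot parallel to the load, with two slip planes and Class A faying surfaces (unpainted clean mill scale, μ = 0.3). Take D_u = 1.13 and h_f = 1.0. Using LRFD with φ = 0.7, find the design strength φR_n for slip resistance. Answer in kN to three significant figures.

387 kN

R_n = μ · D_u · h_f · T_b · n_s · n_b = 0.3 × 1.13 × 1.0 × 408 × 2 × 2 = 553.2 kN.
Design strength φR_n = 0.7 × 553.2 = 387 kN.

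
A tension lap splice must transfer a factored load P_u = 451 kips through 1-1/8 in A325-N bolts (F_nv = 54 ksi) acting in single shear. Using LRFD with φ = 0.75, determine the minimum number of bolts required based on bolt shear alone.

A_b = π·1.125²/4 = 0.994 in².
Per-bolt design strength φR_n = 0.75 × 54 × 0.994 × 1 = 40.26 kips.
n ≥ 451 / 40.26 = 11.2 → use 12 bolts.

12 bolts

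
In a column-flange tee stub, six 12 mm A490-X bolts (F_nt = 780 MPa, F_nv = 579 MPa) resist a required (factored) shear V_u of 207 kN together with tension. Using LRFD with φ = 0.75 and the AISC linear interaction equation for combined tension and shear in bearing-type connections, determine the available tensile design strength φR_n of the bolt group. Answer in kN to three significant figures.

237 kN

A_b = π·12²/4 = 113.1 mm²; f_rv = 207 × 1000 / (6 × 113.1) = 305 MPa.
F'_nt = 1.3 F_nt − (F_nt / φF_nv) f_rv = 1.3·780 − (780/(0.75·579))·305 = 466.1 MPa, capped at F_nt → F'_nt = 466.1 MPa.
R_n = F'_nt · A_b · n = 466.1 × 113.1 × 6 / 1000 = 316.3 kN.
Design strength φR_n = 0.75 × 316.3 = 237 kN.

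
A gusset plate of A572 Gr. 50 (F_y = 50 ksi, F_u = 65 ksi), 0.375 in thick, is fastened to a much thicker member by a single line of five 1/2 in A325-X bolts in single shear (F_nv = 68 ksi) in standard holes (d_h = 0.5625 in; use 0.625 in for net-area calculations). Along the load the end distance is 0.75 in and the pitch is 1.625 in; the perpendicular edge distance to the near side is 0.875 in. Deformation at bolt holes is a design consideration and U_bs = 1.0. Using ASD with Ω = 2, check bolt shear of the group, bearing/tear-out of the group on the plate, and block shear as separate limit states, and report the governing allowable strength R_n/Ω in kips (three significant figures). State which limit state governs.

33.4 kips (bolt shear governs)

Bolt shear: A_b = π·0.5²/4 = 0.1963 in²; R_n = 68 × 0.1963 × 5 × 1 = 66.76 kips → 66.76 / 2 = 33.4 kips.
Bearing: edge l_c = 0.4688, r_n = 13.71 kips; interior l_c = 1.062, r_n = 29.25 kips; R_n = 13.71 + 4·29.25 = 130.7 kips → 65.4 kips.
Block shear: A_gv = 2.719, A_nv = 1.664, A_nt = 0.2109 in²; R_n = min(0.6F_uA_nv, 0.6F_yA_gv) + U_bs·F_u·A_nt = 78.61 kips → 39.3 kips.
Bolt shear governs: 33.4 kips.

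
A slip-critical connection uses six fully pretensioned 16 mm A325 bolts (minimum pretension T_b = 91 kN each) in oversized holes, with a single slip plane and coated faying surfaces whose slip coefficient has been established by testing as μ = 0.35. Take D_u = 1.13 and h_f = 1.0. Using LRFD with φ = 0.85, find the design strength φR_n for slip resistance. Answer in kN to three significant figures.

184 kN

R_n = μ · D_u · h_f · T_b · n_s · n_b = 0.35 × 1.13 × 1.0 × 91 × 1 × 6 = 215.9 kN.
Design strength φR_n = 0.85 × 215.9 = 184 kN.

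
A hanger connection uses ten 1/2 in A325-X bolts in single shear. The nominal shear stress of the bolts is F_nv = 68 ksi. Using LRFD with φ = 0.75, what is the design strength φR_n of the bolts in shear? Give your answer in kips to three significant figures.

A_b = π × 0.5² / 4 = 0.1963 in².
R_n = F_nv · A_b · n · n_s = 68 × 0.1963 × 10 × 1 = 133.5 kips.
Design strength φR_n = 0.75 × 133.5 = 100 kips.

100 kips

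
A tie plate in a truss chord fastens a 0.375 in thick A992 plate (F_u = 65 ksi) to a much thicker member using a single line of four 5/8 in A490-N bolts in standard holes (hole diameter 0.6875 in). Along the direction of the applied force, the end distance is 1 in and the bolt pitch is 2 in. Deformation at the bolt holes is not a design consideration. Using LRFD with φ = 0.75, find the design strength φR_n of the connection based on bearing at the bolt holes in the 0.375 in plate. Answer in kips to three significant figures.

121 kips

Per bolt r_n = 1.5 l_c t F_u ≤ 3.0 d t F_u; upper limit = 3.0 × 0.625 × 0.375 × 65 = 45.7 kips.
Edge bolt: l_c = 1 − 0.6875/2 = 0.6562 in → 1.5 × 0.6562 × 0.375 × 65 = 23.99 → r_n = 23.99 kips.
Interior bolts: l_c = 2 − 0.6875 = 1.312 in → 1.5 × 1.312 × 0.375 × 65 = 47.99 → r_n = 45.7 kips.
R_n = 1 × 23.99 + 3 × 45.7 = 161.1 kips.
Design strength φR_n = 0.75 × 161.1 = 121 kips.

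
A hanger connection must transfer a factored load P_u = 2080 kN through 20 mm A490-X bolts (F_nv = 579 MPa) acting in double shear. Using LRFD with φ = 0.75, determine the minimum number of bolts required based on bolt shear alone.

A_b = π·20²/4 = 314.2 mm².
Per-bolt design strength φR_n = 0.75 × 579 × 314.2 × 2 / 1000 = 272.8 kN.
n ≥ 2080 / 272.8 = 7.623 → use 8 bolts.

8 bolts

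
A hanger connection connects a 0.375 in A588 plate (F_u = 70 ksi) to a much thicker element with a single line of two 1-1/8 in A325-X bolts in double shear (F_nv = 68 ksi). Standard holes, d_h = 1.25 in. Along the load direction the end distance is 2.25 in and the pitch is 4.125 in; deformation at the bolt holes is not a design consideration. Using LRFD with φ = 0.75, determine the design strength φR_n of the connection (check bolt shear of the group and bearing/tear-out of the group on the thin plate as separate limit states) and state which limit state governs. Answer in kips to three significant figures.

114 kips (bearing governs)

Bolt shear: A_b = π·1.125²/4 = 0.994 in²; R_n = 68 × 0.994 × 2 × 2 = 270.4 kips → 0.75 × 270.4 = 203 kips.
Bearing (1.5 l_c t F_u ≤ 3.0 d t F_u): upper limit = 3.0·1.125·0.375·70 = 88.59 kips.
  Edge l_c = 2.25 − 1.25/2 = 1.625 → r_n = 63.98 kips; interior l_c = 4.125 − 1.25 = 2.875 → r_n = 88.59 kips.
  R_n,bearing = 1·63.98 + 1·88.59 = 152.6 kips → 0.75 × 152.6 = 114 kips.
Bearing governs: 114 kips.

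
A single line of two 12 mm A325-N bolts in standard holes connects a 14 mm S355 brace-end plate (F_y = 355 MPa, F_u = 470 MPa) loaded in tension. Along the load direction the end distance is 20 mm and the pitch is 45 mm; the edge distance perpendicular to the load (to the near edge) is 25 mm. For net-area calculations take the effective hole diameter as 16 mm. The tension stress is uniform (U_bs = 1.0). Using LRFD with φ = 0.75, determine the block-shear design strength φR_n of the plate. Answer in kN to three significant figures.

Shear plane L_v = 20 + 1·45 = 65 mm; A_gv = 65 × 14 = 910 mm².
A_nv = (65 − 1.5·16) × 14 = 574 mm².
A_nt = (25 − 0.5·16) × 14 = 238 mm².
0.6 F_u A_nv = 161.9 kN; 0.6 F_y A_gv = 193.8 kN → shear rupture governs the shear term.
R_n = 161.9 + 1.0 × 470 × 238 / 1000 = 273.7 kN.
Design strength φR_n = 0.75 × 273.7 = 205 kN.

205 kN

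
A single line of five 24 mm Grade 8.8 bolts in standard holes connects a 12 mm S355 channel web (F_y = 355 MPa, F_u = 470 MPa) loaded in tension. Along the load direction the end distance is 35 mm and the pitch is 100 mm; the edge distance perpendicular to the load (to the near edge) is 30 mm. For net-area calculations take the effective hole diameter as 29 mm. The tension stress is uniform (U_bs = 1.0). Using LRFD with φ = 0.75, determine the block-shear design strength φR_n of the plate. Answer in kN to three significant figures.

Shear plane L_v = 35 + 4·100 = 435 mm; A_gv = 435 × 12 = 5220 mm².
A_nv = (435 − 4.5·29) × 12 = 3654 mm².
A_nt = (30 − 0.5·29) × 12 = 186 mm².
0.6 F_u A_nv = 1030 kN; 0.6 F_y A_gv = 1112 kN → shear rupture governs the shear term.
R_n = 1030 + 1.0 × 470 × 186 / 1000 = 1118 kN.
Design strength φR_n = 0.75 × 1118 = 838 kN.

838 kN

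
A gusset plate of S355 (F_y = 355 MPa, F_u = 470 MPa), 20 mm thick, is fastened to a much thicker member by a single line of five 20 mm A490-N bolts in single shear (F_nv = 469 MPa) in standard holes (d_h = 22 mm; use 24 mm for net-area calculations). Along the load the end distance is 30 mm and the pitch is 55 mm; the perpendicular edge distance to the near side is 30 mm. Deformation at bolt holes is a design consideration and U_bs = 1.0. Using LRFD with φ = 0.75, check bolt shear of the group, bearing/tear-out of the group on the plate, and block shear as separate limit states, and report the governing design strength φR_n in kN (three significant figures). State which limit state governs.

553 kN (bolt shear governs)

Bolt shear: A_b = π·20²/4 = 314.2 mm²; R_n = 469 × 314.2 × 5 × 1 / 1000 = 736.7 kN → 0.75 × 736.7 = 553 kN.
Bearing: edge l_c = 19, r_n = 214.3 kN; interior l_c = 33, r_n = 372.2 kN; R_n = 214.3 + 4·372.2 = 1703 kN → 1280 kN.
Block shear: A_gv = 5000, A_nv = 2840, A_nt = 360 mm²; R_n = min(0.6F_uA_nv, 0.6F_yA_gv) + U_bs·F_u·A_nt = 970.1 kN → 728 kN.
Bolt shear governs: 553 kN.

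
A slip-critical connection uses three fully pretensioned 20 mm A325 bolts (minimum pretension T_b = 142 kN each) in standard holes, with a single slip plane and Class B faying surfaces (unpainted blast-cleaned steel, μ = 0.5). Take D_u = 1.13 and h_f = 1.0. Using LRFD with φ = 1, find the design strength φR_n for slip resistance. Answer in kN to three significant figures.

241 kN

R_n = μ · D_u · h_f · T_b · n_s · n_b = 0.5 × 1.13 × 1.0 × 142 × 1 × 3 = 240.7 kN.
Design strength φR_n = 1 × 240.7 = 241 kN.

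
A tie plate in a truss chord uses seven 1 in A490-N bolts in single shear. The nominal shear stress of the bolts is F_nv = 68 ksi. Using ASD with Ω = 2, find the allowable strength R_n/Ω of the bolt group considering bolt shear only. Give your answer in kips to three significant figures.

187 kips

A_b = π × 1² / 4 = 0.7854 in².
R_n = F_nv · A_b · n · n_s = 68 × 0.7854 × 7 × 1 = 373.8 kips.
Allowable strength R_n/Ω = 373.8 / 2 = 187 kips.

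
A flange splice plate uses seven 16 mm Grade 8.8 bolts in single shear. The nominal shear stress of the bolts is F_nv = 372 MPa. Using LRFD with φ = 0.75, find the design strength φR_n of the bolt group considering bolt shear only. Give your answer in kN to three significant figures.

393 kN

A_b = π × 16² / 4 = 201.1 mm².
R_n = F_nv · A_b · n · n_s = 372 × 201.1 × 7 × 1 / 1000 = 523.6 kN.
Design strength φR_n = 0.75 × 523.6 = 393 kN.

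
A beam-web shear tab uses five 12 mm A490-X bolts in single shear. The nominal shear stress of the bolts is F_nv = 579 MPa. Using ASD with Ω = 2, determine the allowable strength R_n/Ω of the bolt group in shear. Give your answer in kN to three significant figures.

A_b = π × 12² / 4 = 113.1 mm².
R_n = F_nv · A_b · n · n_s = 579 × 113.1 × 5 × 1 / 1000 = 327.4 kN.
Allowable strength R_n/Ω = 327.4 / 2 = 164 kN.

164 kN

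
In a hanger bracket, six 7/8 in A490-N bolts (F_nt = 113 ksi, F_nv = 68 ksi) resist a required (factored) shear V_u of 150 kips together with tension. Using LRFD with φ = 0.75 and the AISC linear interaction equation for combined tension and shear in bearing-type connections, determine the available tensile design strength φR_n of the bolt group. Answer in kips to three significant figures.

148 kips

A_b = π·0.875²/4 = 0.6013 in²; f_rv = 150 / (6 × 0.6013) = 41.58 ksi.
F'_nt = 1.3 F_nt − (F_nt / φF_nv) f_rv = 1.3·113 − (113/(0.75·68))·41.58 = 54.78 ksi, capped at F_nt → F'_nt = 54.78 ksi.
R_n = F'_nt · A_b · n = 54.78 × 0.6013 × 6 = 197.7 kips.
Design strength φR_n = 0.75 × 197.7 = 148 kips.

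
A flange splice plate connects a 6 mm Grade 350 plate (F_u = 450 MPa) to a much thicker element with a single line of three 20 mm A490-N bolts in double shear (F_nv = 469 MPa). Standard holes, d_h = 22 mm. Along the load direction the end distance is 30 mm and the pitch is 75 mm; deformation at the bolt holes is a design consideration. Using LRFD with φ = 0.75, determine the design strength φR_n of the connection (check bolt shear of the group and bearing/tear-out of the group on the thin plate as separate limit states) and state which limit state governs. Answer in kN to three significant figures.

241 kN (bearing governs)

Bolt shear: A_b = π·20²/4 = 314.2 mm²; R_n = 469 × 314.2 × 3 × 2 / 1000 = 884 kN → 0.75 × 884 = 663 kN.
Bearing (1.2 l_c t F_u ≤ 2.4 d t F_u): upper limit = 2.4·20·6·450 / 1000 = 129.6 kN.
  Edge l_c = 30 − 22/2 = 19 → r_n = 61.56 kN; interior l_c = 75 − 22 = 53 → r_n = 129.6 kN.
  R_n,bearing = 1·61.56 + 2·129.6 = 320.8 kN → 0.75 × 320.8 = 241 kN.
Bearing governs: 241 kN.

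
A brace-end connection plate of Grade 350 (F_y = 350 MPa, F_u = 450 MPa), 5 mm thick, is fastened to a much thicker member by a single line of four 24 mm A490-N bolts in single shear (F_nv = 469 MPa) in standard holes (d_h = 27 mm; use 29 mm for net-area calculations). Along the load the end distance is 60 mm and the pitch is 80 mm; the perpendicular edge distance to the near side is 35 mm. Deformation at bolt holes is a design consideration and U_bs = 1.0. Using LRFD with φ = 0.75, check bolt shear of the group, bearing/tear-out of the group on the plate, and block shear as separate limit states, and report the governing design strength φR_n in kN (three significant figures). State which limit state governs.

Bolt shear: A_b = π·24²/4 = 452.4 mm²; R_n = 469 × 452.4 × 4 × 1 / 1000 = 848.7 kN → 0.75 × 848.7 = 637 kN.
Bearing: edge l_c = 46.5, r_n = 125.5 kN; interior l_c = 53, r_n = 129.6 kN; R_n = 125.5 + 3·129.6 = 514.3 kN → 386 kN.
Block shear: A_gv = 1500, A_nv = 992.5, A_nt = 102.5 mm²; R_n = min(0.6F_uA_nv, 0.6F_yA_gv) + U_bs·F_u·A_nt = 314.1 kN → 236 kN.
Block shear governs: 236 kN.

236 kN (block shear governs)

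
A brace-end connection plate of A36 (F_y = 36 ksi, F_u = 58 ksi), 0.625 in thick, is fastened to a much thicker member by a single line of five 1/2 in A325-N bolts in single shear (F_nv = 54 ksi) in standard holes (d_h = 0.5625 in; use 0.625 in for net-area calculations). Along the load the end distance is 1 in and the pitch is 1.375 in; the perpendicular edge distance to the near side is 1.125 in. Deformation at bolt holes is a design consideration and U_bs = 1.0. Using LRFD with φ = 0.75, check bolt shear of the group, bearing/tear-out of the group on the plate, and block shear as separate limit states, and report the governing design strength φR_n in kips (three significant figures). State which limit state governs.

Bolt shear: A_b = π·0.5²/4 = 0.1963 in²; R_n = 54 × 0.1963 × 5 × 1 = 53.01 kips → 0.75 × 53.01 = 39.8 kips.
Bearing: edge l_c = 0.7188, r_n = 31.27 kips; interior l_c = 0.8125, r_n = 35.34 kips; R_n = 31.27 + 4·35.34 = 172.6 kips → 129 kips.
Block shear: A_gv = 4.062, A_nv = 2.305, A_nt = 0.5078 in²; R_n = min(0.6F_uA_nv, 0.6F_yA_gv) + U_bs·F_u·A_nt = 109.7 kips → 82.2 kips.
Bolt shear governs: 39.8 kips.

39.8 kips (bolt shear governs)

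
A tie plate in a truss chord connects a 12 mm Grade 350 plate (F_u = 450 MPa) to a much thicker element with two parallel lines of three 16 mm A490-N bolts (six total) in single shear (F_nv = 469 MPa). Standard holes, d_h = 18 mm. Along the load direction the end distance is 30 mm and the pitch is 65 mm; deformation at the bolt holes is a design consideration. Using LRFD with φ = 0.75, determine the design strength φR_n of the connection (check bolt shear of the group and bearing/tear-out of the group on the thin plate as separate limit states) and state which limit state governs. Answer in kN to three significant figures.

424 kN (bolt shear governs)

Bolt shear: A_b = π·16²/4 = 201.1 mm²; R_n = 469 × 201.1 × 6 × 1 / 1000 = 565.8 kN → 0.75 × 565.8 = 424 kN.
Bearing (1.2 l_c t F_u ≤ 2.4 d t F_u): upper limit = 2.4·16·12·450 / 1000 = 207.4 kN.
  Edge l_c = 30 − 18/2 = 21 → r_n = 136.1 kN; interior l_c = 65 − 18 = 47 → r_n = 207.4 kN.
  R_n,bearing = 2·136.1 + 4·207.4 = 1102 kN → 0.75 × 1102 = 826 kN.
Bolt shear governs: 424 kN.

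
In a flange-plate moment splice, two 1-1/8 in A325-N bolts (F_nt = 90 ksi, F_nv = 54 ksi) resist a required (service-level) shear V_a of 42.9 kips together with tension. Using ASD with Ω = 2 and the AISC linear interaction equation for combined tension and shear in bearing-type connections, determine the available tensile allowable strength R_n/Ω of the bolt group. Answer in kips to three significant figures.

44.8 kips

A_b = π·1.125²/4 = 0.994 in²; f_rv = 42.9 / (2 × 0.994) = 21.58 ksi.
F'_nt = 1.3 F_nt − (Ω F_nt / F_nv) f_rv = 1.3·90 − (2·90/54)·21.58 = 45.07 ksi, capped at F_nt → F'_nt = 45.07 ksi.
R_n = F'_nt · A_b · n = 45.07 × 0.994 × 2 = 89.6 kips.
Allowable strength R_n/Ω = 89.6 / 2 = 44.8 kips.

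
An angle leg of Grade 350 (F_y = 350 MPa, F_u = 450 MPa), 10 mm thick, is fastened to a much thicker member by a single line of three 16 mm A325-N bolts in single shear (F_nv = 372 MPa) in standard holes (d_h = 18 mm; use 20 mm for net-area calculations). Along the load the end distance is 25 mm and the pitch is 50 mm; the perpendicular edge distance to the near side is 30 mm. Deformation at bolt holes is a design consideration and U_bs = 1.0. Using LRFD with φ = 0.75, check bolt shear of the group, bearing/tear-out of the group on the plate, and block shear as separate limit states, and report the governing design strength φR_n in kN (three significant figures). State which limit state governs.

Bolt shear: A_b = π·16²/4 = 201.1 mm²; R_n = 372 × 201.1 × 3 × 1 / 1000 = 224.4 kN → 0.75 × 224.4 = 168 kN.
Bearing: edge l_c = 16, r_n = 86.4 kN; interior l_c = 32, r_n = 172.8 kN; R_n = 86.4 + 2·172.8 = 432 kN → 324 kN.
Block shear: A_gv = 1250, A_nv = 750, A_nt = 200 mm²; R_n = min(0.6F_uA_nv, 0.6F_yA_gv) + U_bs·F_u·A_nt = 292.5 kN → 219 kN.
Bolt shear governs: 168 kN.

168 kN (bolt shear governs)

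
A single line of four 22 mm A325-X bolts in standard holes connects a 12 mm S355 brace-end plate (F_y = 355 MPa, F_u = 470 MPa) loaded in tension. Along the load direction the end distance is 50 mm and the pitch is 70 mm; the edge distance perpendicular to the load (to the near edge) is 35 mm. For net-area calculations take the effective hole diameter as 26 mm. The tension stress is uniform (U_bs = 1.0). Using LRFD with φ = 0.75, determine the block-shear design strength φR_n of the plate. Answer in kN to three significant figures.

522 kN

Shear plane L_v = 50 + 3·70 = 260 mm; A_gv = 260 × 12 = 3120 mm².
A_nv = (260 − 3.5·26) × 12 = 2028 mm².
A_nt = (35 − 0.5·26) × 12 = 264 mm².
0.6 F_u A_nv = 571.9 kN; 0.6 F_y A_gv = 664.6 kN → shear rupture governs the shear term.
R_n = 571.9 + 1.0 × 470 × 264 / 1000 = 696 kN.
Design strength φR_n = 0.75 × 696 = 522 kN.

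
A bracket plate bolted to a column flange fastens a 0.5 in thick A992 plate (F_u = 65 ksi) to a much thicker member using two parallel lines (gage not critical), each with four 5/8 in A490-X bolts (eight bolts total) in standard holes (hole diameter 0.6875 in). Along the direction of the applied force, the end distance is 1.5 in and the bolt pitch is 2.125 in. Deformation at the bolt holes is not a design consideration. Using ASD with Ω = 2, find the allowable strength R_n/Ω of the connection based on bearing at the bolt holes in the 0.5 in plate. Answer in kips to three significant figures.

239 kips

Per bolt r_n = 1.5 l_c t F_u ≤ 3.0 d t F_u; upper limit = 3.0 × 0.625 × 0.5 × 65 = 60.94 kips.
Edge bolt: l_c = 1.5 − 0.6875/2 = 1.156 in → 1.5 × 1.156 × 0.5 × 65 = 56.37 → r_n = 56.37 kips.
Interior bolts: l_c = 2.125 − 0.6875 = 1.438 in → 1.5 × 1.438 × 0.5 × 65 = 70.08 → r_n = 60.94 kips.
R_n = 2 × 56.37 + 6 × 60.94 = 478.4 kips.
Allowable strength R_n/Ω = 478.4 / 2 = 239 kips.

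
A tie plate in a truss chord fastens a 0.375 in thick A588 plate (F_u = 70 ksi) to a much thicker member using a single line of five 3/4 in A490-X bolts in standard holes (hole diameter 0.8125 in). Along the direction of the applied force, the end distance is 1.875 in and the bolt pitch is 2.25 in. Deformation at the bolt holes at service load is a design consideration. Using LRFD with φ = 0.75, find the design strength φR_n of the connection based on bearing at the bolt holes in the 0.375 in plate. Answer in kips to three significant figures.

171 kips

Per bolt r_n = 1.2 l_c t F_u ≤ 2.4 d t F_u; upper limit = 2.4 × 0.75 × 0.375 × 70 = 47.25 kips.
Edge bolt: l_c = 1.875 − 0.8125/2 = 1.469 in → 1.2 × 1.469 × 0.375 × 70 = 46.27 → r_n = 46.27 kips.
Interior bolts: l_c = 2.25 − 0.8125 = 1.438 in → 1.2 × 1.438 × 0.375 × 70 = 45.28 → r_n = 45.28 kips.
R_n = 1 × 46.27 + 4 × 45.28 = 227.4 kips.
Design strength φR_n = 0.75 × 227.4 = 171 kips.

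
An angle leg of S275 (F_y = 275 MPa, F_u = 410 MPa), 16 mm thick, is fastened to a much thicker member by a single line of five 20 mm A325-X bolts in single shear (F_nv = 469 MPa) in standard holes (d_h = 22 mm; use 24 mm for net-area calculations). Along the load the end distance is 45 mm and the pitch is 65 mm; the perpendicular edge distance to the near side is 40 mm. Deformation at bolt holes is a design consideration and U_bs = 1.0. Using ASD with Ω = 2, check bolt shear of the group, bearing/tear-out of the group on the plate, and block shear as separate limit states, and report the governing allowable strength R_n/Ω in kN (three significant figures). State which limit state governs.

Bolt shear: A_b = π·20²/4 = 314.2 mm²; R_n = 469 × 314.2 × 5 × 1 / 1000 = 736.7 kN → 736.7 / 2 = 368 kN.
Bearing: edge l_c = 34, r_n = 267.6 kN; interior l_c = 43, r_n = 314.9 kN; R_n = 267.6 + 4·314.9 = 1527 kN → 764 kN.
Block shear: A_gv = 4880, A_nv = 3152, A_nt = 448 mm²; R_n = min(0.6F_uA_nv, 0.6F_yA_gv) + U_bs·F_u·A_nt = 959.1 kN → 480 kN.
Bolt shear governs: 368 kN.

368 kN (bolt shear governs)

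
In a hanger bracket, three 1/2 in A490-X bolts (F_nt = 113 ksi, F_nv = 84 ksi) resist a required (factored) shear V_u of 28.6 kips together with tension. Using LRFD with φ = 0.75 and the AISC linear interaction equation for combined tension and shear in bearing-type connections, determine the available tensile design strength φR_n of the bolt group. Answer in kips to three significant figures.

A_b = π·0.5²/4 = 0.1963 in²; f_rv = 28.6 / (3 × 0.1963) = 48.55 ksi.
F'_nt = 1.3 F_nt − (F_nt / φF_nv) f_rv = 1.3·113 − (113/(0.75·84))·48.55 = 59.81 ksi, capped at F_nt → F'_nt = 59.81 ksi.
R_n = F'_nt · A_b · n = 59.81 × 0.1963 × 3 = 35.23 kips.
Design strength φR_n = 0.75 × 35.23 = 26.4 kips.

26.4 kips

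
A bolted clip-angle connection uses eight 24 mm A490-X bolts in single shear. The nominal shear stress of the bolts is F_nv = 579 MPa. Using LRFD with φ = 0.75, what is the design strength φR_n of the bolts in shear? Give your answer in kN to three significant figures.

A_b = π × 24² / 4 = 452.4 mm².
R_n = F_nv · A_b · n · n_s = 579 × 452.4 × 8 × 1 / 1000 = 2095 kN.
Design strength φR_n = 0.75 × 2095 = 1570 kN.

1570 kN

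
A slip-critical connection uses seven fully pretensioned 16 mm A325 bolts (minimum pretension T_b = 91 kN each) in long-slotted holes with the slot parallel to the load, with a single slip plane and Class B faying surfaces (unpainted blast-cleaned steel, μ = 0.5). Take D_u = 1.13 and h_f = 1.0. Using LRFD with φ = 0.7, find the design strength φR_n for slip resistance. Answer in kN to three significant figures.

R_n = μ · D_u · h_f · T_b · n_s · n_b = 0.5 × 1.13 × 1.0 × 91 × 1 × 7 = 359.9 kN.
Design strength φR_n = 0.7 × 359.9 = 252 kN.

252 kN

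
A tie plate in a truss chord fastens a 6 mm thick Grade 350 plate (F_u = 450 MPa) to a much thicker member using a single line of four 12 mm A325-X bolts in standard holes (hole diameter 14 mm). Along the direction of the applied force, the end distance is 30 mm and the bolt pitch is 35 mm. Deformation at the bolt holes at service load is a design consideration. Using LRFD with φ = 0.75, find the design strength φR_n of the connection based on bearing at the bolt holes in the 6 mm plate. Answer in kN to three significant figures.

Per bolt r_n = 1.2 l_c t F_u ≤ 2.4 d t F_u; upper limit = 2.4 × 12 × 6 × 450 / 1000 = 77.76 kN.
Edge bolt: l_c = 30 − 14/2 = 23 mm → 1.2 × 23 × 6 × 450 / 1000 = 74.52 → r_n = 74.52 kN.
Interior bolts: l_c = 35 − 14 = 21 mm → 1.2 × 21 × 6 × 450 / 1000 = 68.04 → r_n = 68.04 kN.
R_n = 1 × 74.52 + 3 × 68.04 = 278.6 kN.
Design strength φR_n = 0.75 × 278.6 = 209 kN.

209 kN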